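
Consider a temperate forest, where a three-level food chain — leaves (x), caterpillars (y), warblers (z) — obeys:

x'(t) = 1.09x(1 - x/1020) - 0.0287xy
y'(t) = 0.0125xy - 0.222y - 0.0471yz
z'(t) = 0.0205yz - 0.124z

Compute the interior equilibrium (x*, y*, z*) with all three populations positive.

From dz/dt = 0: 0.0205y* = 0.124, so y* = 6.05.
From dx/dt = 0: 1.09(1 - x*/1020) = 0.0287·6.05, giving x* = 1020·(1 - 0.159) = 858.
From dy/dt = 0: 0.0125·858 - 0.222 = 0.0471z*, so z* = 10.5/0.0471 = 223.

x* ≈ 858, y* ≈ 6.05, z* ≈ 223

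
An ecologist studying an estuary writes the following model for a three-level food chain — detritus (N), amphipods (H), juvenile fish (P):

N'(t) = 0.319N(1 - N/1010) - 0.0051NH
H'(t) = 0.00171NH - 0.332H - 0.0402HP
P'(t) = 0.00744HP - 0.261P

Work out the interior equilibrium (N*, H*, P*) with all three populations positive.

N* ≈ 444, H* ≈ 35.1, P* ≈ 10.6

From dP/dt = 0: 0.00744H* = 0.261, so H* = 35.1.
From dN/dt = 0: 0.319(1 - N*/1010) = 0.0051·35.1, giving N* = 1010·(1 - 0.561) = 444.
From dH/dt = 0: 0.00171·444 - 0.332 = 0.0402P*, so P* = 0.426/0.0402 = 10.6.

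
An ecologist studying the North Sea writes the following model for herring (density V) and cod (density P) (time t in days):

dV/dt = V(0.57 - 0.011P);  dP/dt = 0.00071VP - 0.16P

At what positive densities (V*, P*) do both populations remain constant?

V* ≈ 225, P* ≈ 51.8

Set dP/dt = 0 with P > 0: 0.00071V - 0.16 = 0, so V* = 0.16/0.00071 = 225.
Set dV/dt = 0 with V > 0: 0.57 - 0.011P = 0, so P* = 0.57/0.011 = 51.8.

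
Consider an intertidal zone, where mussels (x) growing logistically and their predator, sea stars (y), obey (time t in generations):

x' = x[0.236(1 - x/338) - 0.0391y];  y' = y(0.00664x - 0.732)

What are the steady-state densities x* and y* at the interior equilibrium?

x* ≈ 110, y* ≈ 4.07

From dy/dt = 0 with y > 0: 0.00664x* = 0.732, so x* = 110.
Substitute into dx/dt = 0: 0.236(1 - 110/338) = 0.0391y*.
The bracket is 0.674, giving y* = 0.159/0.0391 = 4.07.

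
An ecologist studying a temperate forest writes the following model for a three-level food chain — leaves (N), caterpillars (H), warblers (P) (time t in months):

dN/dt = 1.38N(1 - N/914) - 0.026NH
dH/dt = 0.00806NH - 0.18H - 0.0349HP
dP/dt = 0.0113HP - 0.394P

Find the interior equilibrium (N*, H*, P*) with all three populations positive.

From dP/dt = 0: 0.0113H* = 0.394, so H* = 34.9.
From dN/dt = 0: 1.38(1 - N*/914) = 0.026·34.9, giving N* = 914·(1 - 0.657) = 314.
From dH/dt = 0: 0.00806·314 - 0.18 = 0.0349P*, so P* = 2.35/0.0349 = 67.3.

N* ≈ 314, H* ≈ 34.9, P* ≈ 67.3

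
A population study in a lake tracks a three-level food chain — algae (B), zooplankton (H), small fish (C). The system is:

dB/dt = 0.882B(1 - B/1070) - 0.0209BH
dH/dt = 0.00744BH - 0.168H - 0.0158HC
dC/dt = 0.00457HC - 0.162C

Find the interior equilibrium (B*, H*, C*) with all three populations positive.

From dC/dt = 0: 0.00457H* = 0.162, so H* = 35.4.
From dB/dt = 0: 0.882(1 - B*/1070) = 0.0209·35.4, giving B* = 1070·(1 - 0.84) = 171.
From dH/dt = 0: 0.00744·171 - 0.168 = 0.0158C*, so C* = 1.11/0.0158 = 70.

B* ≈ 171, H* ≈ 35.4, C* ≈ 70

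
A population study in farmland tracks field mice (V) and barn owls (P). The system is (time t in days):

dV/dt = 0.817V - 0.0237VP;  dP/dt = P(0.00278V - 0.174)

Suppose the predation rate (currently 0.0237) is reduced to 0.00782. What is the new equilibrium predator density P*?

At the interior fixed point, setting dV/dt = 0 with V > 0 fixes P* = (prey growth rate)/(VP coefficient) — independent of the other coefficients.
With the change, P* = 0.817/0.00782 = 104; it rises from 34.5.

P* ≈ 104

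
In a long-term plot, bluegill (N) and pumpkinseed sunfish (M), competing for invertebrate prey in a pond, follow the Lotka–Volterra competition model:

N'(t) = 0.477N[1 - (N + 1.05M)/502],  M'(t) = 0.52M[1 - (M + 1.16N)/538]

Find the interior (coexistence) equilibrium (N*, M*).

N* ≈ 289, M* ≈ 203

Setting both brackets to zero gives the nullclines N + 1.05M = 502 and 1.16N + M = 538.
Substituting M = 538 - 1.16N into the first: N(1 - 1.05·1.16) = 502 - 1.05·538.
So N* = -62.9/-0.218 = 289, and then M* = 538 - 1.16·289 = 203.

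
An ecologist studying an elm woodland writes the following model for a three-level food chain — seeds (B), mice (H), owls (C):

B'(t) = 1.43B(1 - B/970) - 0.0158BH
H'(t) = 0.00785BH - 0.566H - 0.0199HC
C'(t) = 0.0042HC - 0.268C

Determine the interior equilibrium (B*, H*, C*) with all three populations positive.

From dC/dt = 0: 0.0042H* = 0.268, so H* = 63.8.
From dB/dt = 0: 1.43(1 - B*/970) = 0.0158·63.8, giving B* = 970·(1 - 0.705) = 286.
From dH/dt = 0: 0.00785·286 - 0.566 = 0.0199C*, so C* = 1.68/0.0199 = 84.4.

B* ≈ 286, H* ≈ 63.8, C* ≈ 84.4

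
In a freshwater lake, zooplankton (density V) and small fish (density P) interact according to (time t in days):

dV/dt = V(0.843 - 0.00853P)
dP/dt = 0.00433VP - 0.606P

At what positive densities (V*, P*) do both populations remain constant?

V* ≈ 140, P* ≈ 98.8

Set dP/dt = 0 with P > 0: 0.00433V - 0.606 = 0, so V* = 0.606/0.00433 = 140.
Set dV/dt = 0 with V > 0: 0.843 - 0.00853P = 0, so P* = 0.843/0.00853 = 98.8.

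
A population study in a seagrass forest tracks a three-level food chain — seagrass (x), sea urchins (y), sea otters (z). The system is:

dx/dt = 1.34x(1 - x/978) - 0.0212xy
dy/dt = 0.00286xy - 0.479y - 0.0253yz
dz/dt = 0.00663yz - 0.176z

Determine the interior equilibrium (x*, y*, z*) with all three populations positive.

From dz/dt = 0: 0.00663y* = 0.176, so y* = 26.5.
From dx/dt = 0: 1.34(1 - x*/978) = 0.0212·26.5, giving x* = 978·(1 - 0.42) = 567.
From dy/dt = 0: 0.00286·567 - 0.479 = 0.0253z*, so z* = 1.14/0.0253 = 45.2.

x* ≈ 567, y* ≈ 26.5, z* ≈ 45.2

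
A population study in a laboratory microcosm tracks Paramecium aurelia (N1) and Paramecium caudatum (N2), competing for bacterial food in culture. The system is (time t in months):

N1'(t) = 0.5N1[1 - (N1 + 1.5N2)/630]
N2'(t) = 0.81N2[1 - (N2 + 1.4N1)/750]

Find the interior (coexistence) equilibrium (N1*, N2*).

N1* ≈ 450, N2* ≈ 120

Setting both brackets to zero gives the nullclines N1 + 1.5N2 = 630 and 1.4N1 + N2 = 750.
Substituting N2 = 750 - 1.4N1 into the first: N1(1 - 1.5·1.4) = 630 - 1.5·750.
So N1* = -495/-1.1 = 450, and then N2* = 750 - 1.4·450 = 120.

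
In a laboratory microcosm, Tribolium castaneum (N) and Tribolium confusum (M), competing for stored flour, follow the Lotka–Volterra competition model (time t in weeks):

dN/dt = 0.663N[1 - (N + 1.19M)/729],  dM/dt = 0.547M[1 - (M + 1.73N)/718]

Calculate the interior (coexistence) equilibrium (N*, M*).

Setting both brackets to zero gives the nullclines N + 1.19M = 729 and 1.73N + M = 718.
Substituting M = 718 - 1.73N into the first: N(1 - 1.19·1.73) = 729 - 1.19·718.
So N* = -125/-1.06 = 118, and then M* = 718 - 1.73·118 = 513.

N* ≈ 118, M* ≈ 513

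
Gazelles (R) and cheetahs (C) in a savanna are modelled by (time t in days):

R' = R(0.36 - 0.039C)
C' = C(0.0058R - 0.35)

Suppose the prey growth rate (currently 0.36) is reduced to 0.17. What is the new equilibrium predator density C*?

At the interior fixed point, setting dR/dt = 0 with R > 0 fixes C* = (prey growth rate)/(RC coefficient) — independent of the other coefficients.
With the change, C* = 0.17/0.039 = 4.36; it falls from 9.23.

C* ≈ 4.36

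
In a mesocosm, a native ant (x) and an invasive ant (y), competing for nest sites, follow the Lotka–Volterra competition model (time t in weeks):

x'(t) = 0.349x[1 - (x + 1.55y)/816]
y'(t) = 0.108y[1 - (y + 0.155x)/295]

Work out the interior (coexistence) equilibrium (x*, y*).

x* ≈ 472, y* ≈ 222

Setting both brackets to zero gives the nullclines x + 1.55y = 816 and 0.155x + y = 295.
Substituting y = 295 - 0.155x into the first: x(1 - 1.55·0.155) = 816 - 1.55·295.
So x* = 359/0.76 = 472, and then y* = 295 - 0.155·472 = 222.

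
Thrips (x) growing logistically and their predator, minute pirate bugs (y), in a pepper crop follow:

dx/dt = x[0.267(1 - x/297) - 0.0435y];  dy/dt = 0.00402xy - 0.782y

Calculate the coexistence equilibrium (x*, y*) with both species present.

From dy/dt = 0 with y > 0: 0.00402x* = 0.782, so x* = 195.
Substitute into dx/dt = 0: 0.267(1 - 195/297) = 0.0435y*.
The bracket is 0.345, giving y* = 0.0921/0.0435 = 2.12.

x* ≈ 195, y* ≈ 2.12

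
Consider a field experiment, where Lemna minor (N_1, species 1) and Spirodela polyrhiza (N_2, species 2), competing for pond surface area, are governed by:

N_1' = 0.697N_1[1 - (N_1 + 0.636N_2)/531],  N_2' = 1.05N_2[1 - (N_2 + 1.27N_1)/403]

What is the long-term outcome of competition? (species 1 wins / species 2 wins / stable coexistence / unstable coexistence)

Compare the nullcline intercepts: K1/α12 = 531/0.636 = 835 > K2 = 403; K2/α21 = 403/1.27 = 317 < K1 = 531.
Since the inequalities point opposite ways, species 1 can invade but species 2 cannot.

species 1 excludes species 2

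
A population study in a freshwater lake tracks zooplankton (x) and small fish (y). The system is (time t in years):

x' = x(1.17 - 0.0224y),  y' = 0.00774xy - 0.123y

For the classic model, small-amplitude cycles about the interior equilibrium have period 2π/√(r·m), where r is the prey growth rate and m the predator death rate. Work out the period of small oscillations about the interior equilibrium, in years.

Here r = 1.17 and m = 0.123, so r·m = 0.144.
ω = √0.144 = 0.379 per year, hence T = 2π/ω ≈ 16.6 years.

T ≈ 16.6 years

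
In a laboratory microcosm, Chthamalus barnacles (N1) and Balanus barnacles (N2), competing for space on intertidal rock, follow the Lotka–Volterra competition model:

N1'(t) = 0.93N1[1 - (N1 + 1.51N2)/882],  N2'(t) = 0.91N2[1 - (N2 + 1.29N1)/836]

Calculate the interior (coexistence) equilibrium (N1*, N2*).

N1* ≈ 401, N2* ≈ 318

Setting both brackets to zero gives the nullclines N1 + 1.51N2 = 882 and 1.29N1 + N2 = 836.
Substituting N2 = 836 - 1.29N1 into the first: N1(1 - 1.51·1.29) = 882 - 1.51·836.
So N1* = -380/-0.948 = 401, and then N2* = 836 - 1.29·401 = 318.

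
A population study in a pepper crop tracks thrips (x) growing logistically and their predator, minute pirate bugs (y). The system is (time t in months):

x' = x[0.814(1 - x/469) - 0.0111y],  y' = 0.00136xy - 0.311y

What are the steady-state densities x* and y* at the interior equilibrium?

From dy/dt = 0 with y > 0: 0.00136x* = 0.311, so x* = 229.
Substitute into dx/dt = 0: 0.814(1 - 229/469) = 0.0111y*.
The bracket is 0.512, giving y* = 0.417/0.0111 = 37.6.

x* ≈ 229, y* ≈ 37.6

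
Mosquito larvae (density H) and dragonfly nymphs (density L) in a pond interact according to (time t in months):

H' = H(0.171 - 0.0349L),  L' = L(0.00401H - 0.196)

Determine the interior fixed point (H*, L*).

Set dL/dt = 0 with L > 0: 0.00401H - 0.196 = 0, so H* = 0.196/0.00401 = 48.9.
Set dH/dt = 0 with H > 0: 0.171 - 0.0349L = 0, so L* = 0.171/0.0349 = 4.9.

H* ≈ 48.9, L* ≈ 4.9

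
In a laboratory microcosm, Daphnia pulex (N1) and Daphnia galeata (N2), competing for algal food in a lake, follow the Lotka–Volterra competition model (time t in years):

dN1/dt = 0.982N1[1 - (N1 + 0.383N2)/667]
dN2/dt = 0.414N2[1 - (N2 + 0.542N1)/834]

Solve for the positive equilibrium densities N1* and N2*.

N1* ≈ 439, N2* ≈ 596

Setting both brackets to zero gives the nullclines N1 + 0.383N2 = 667 and 0.542N1 + N2 = 834.
Substituting N2 = 834 - 0.542N1 into the first: N1(1 - 0.383·0.542) = 667 - 0.383·834.
So N1* = 348/0.792 = 439, and then N2* = 834 - 0.542·439 = 596.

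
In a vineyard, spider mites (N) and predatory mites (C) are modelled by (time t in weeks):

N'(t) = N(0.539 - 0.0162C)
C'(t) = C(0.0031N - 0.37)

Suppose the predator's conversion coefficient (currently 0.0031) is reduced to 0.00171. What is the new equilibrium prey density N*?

At the interior fixed point, setting dC/dt = 0 with C > 0 fixes N* = (predator death rate)/(NC coefficient) — independent of the other coefficients.
With the change, N* = 0.37/0.00171 = 216; it rises from 119.

N* ≈ 216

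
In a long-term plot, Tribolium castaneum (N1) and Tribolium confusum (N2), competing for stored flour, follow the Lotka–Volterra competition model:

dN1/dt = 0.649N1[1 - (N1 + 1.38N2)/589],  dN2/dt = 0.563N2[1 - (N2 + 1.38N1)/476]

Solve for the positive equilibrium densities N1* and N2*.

Setting both brackets to zero gives the nullclines N1 + 1.38N2 = 589 and 1.38N1 + N2 = 476.
Substituting N2 = 476 - 1.38N1 into the first: N1(1 - 1.38·1.38) = 589 - 1.38·476.
So N1* = -67.9/-0.904 = 75.1, and then N2* = 476 - 1.38·75.1 = 372.

N1* ≈ 75.1, N2* ≈ 372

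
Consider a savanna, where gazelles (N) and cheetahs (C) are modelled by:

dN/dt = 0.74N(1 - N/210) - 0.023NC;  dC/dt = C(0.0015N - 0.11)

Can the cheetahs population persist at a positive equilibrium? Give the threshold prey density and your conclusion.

Threshold N = 73.3; K > 73.3, so yes, the predator persists.

The predator equation gives dC/dt > 0 only when N > 0.11/0.0015 = 73.3.
Without the predator, N → K = 210. Since 210 > 73.3, the predator can invade and persist.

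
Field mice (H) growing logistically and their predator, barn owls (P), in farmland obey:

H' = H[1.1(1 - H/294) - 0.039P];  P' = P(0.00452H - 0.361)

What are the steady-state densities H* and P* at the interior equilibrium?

H* ≈ 79.9, P* ≈ 20.5

From dP/dt = 0 with P > 0: 0.00452H* = 0.361, so H* = 79.9.
Substitute into dH/dt = 0: 1.1(1 - 79.9/294) = 0.039P*.
The bracket is 0.728, giving P* = 0.801/0.039 = 20.5.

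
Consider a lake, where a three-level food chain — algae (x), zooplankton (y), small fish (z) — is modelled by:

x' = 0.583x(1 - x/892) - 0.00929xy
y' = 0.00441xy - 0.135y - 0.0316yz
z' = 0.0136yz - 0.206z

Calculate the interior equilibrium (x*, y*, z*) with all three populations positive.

From dz/dt = 0: 0.0136y* = 0.206, so y* = 15.1.
From dx/dt = 0: 0.583(1 - x*/892) = 0.00929·15.1, giving x* = 892·(1 - 0.241) = 677.
From dy/dt = 0: 0.00441·677 - 0.135 = 0.0316z*, so z* = 2.85/0.0316 = 90.2.

x* ≈ 677, y* ≈ 15.1, z* ≈ 90.2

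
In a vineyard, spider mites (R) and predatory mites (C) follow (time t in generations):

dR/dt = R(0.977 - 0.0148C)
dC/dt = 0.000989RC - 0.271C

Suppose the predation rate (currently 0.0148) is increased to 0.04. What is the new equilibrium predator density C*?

C* ≈ 24.4

At the interior fixed point, setting dR/dt = 0 with R > 0 fixes C* = (prey growth rate)/(RC coefficient) — independent of the other coefficients.
With the change, C* = 0.977/0.04 = 24.4; it falls from 66.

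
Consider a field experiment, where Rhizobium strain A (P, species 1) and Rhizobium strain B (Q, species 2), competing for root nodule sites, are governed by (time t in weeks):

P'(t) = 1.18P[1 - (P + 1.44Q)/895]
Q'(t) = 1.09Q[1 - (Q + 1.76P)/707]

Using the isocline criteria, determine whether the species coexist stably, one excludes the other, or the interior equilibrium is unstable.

Compare the nullcline intercepts: K1/α12 = 895/1.44 = 622 < K2 = 707; K2/α21 = 707/1.76 = 402 < K1 = 895.
Since both are reversed, neither can invade when rare; the interior point is a saddle.

unstable coexistence (outcome depends on initial conditions)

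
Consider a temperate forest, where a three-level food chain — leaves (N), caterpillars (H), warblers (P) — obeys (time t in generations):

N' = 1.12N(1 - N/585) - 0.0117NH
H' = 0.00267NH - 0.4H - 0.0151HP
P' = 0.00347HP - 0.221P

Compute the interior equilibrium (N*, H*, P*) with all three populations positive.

From dP/dt = 0: 0.00347H* = 0.221, so H* = 63.7.
From dN/dt = 0: 1.12(1 - N*/585) = 0.0117·63.7, giving N* = 585·(1 - 0.665) = 196.
From dH/dt = 0: 0.00267·196 - 0.4 = 0.0151P*, so P* = 0.123/0.0151 = 8.13.

N* ≈ 196, H* ≈ 63.7, P* ≈ 8.13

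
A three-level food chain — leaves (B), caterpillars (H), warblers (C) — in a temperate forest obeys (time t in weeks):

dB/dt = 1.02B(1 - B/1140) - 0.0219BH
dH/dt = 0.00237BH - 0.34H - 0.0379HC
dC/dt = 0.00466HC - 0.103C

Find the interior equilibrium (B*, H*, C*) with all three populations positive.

From dC/dt = 0: 0.00466H* = 0.103, so H* = 22.1.
From dB/dt = 0: 1.02(1 - B*/1140) = 0.0219·22.1, giving B* = 1140·(1 - 0.475) = 599.
From dH/dt = 0: 0.00237·599 - 0.34 = 0.0379C*, so C* = 1.08/0.0379 = 28.5.

B* ≈ 599, H* ≈ 22.1, C* ≈ 28.5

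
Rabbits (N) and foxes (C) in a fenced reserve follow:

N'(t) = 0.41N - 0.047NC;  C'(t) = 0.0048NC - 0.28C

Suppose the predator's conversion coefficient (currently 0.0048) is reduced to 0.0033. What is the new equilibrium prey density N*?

At the interior fixed point, setting dC/dt = 0 with C > 0 fixes N* = (predator death rate)/(NC coefficient) — independent of the other coefficients.
With the change, N* = 0.28/0.0033 = 84.8; it rises from 58.3.

N* ≈ 84.8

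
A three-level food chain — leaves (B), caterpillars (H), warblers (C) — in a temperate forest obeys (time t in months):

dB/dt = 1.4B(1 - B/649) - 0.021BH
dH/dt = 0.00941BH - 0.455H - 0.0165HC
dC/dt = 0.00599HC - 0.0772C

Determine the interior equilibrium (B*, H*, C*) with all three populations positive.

B* ≈ 524, H* ≈ 12.9, C* ≈ 271

From dC/dt = 0: 0.00599H* = 0.0772, so H* = 12.9.
From dB/dt = 0: 1.4(1 - B*/649) = 0.021·12.9, giving B* = 649·(1 - 0.193) = 524.
From dH/dt = 0: 0.00941·524 - 0.455 = 0.0165C*, so C* = 4.47/0.0165 = 271.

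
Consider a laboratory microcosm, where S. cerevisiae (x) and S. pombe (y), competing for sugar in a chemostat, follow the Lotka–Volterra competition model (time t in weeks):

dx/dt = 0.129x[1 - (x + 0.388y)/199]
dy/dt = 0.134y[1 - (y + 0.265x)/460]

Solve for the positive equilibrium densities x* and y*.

Setting both brackets to zero gives the nullclines x + 0.388y = 199 and 0.265x + y = 460.
Substituting y = 460 - 0.265x into the first: x(1 - 0.388·0.265) = 199 - 0.388·460.
So x* = 20.5/0.897 = 22.9, and then y* = 460 - 0.265·22.9 = 454.

x* ≈ 22.9, y* ≈ 454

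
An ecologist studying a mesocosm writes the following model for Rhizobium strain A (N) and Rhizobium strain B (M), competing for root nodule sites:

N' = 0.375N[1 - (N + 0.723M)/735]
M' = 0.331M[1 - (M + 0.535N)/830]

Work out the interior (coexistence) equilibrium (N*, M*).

N* ≈ 220, M* ≈ 712

Setting both brackets to zero gives the nullclines N + 0.723M = 735 and 0.535N + M = 830.
Substituting M = 830 - 0.535N into the first: N(1 - 0.723·0.535) = 735 - 0.723·830.
So N* = 135/0.613 = 220, and then M* = 830 - 0.535·220 = 712.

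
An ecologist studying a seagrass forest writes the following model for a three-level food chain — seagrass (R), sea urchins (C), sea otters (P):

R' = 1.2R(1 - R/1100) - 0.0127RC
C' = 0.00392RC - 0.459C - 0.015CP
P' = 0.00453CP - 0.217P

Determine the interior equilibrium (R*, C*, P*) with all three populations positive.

R* ≈ 542, C* ≈ 47.9, P* ≈ 111

From dP/dt = 0: 0.00453C* = 0.217, so C* = 47.9.
From dR/dt = 0: 1.2(1 - R*/1100) = 0.0127·47.9, giving R* = 1100·(1 - 0.507) = 542.
From dC/dt = 0: 0.00392·542 - 0.459 = 0.015P*, so P* = 1.67/0.015 = 111.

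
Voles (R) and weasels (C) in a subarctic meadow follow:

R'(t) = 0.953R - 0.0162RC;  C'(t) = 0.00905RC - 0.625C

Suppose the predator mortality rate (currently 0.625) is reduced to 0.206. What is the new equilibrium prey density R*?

R* ≈ 22.8

At the interior fixed point, setting dC/dt = 0 with C > 0 fixes R* = (predator death rate)/(RC coefficient) — independent of the other coefficients.
With the change, R* = 0.206/0.00905 = 22.8; it falls from 69.1.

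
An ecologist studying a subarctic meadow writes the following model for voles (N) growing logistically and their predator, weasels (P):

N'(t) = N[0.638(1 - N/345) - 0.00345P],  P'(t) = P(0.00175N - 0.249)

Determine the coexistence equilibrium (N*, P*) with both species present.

N* ≈ 142, P* ≈ 109

From dP/dt = 0 with P > 0: 0.00175N* = 0.249, so N* = 142.
Substitute into dN/dt = 0: 0.638(1 - 142/345) = 0.00345P*.
The bracket is 0.588, giving P* = 0.375/0.00345 = 109.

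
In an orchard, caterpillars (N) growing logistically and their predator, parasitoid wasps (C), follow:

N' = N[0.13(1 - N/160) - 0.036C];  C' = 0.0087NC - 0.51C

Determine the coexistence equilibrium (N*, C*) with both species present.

N* ≈ 58.6, C* ≈ 2.29

From dC/dt = 0 with C > 0: 0.0087N* = 0.51, so N* = 58.6.
Substitute into dN/dt = 0: 0.13(1 - 58.6/160) = 0.036C*.
The bracket is 0.634, giving C* = 0.0824/0.036 = 2.29.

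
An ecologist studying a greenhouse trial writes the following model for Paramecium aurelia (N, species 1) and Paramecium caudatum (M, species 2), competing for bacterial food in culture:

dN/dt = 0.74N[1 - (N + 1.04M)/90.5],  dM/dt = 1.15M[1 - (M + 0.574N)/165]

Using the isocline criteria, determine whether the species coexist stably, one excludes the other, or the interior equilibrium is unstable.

species 2 excludes species 1

Compare the nullcline intercepts: K1/α12 = 90.5/1.04 = 87 < K2 = 165; K2/α21 = 165/0.574 = 287 > K1 = 90.5.
Since the inequalities point opposite ways, species 2 can invade but species 1 cannot.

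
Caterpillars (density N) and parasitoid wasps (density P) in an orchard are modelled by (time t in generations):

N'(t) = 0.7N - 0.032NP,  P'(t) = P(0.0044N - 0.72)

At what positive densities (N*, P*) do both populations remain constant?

Set dP/dt = 0 with P > 0: 0.0044N - 0.72 = 0, so N* = 0.72/0.0044 = 164.
Set dN/dt = 0 with N > 0: 0.7 - 0.032P = 0, so P* = 0.7/0.032 = 21.9.

N* ≈ 164, P* ≈ 21.9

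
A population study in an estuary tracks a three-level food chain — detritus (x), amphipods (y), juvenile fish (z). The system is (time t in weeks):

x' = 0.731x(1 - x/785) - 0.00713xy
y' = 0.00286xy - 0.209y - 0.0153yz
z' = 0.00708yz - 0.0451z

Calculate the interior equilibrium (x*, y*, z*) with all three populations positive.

x* ≈ 736, y* ≈ 6.37, z* ≈ 124

From dz/dt = 0: 0.00708y* = 0.0451, so y* = 6.37.
From dx/dt = 0: 0.731(1 - x*/785) = 0.00713·6.37, giving x* = 785·(1 - 0.0621) = 736.
From dy/dt = 0: 0.00286·736 - 0.209 = 0.0153z*, so z* = 1.9/0.0153 = 124.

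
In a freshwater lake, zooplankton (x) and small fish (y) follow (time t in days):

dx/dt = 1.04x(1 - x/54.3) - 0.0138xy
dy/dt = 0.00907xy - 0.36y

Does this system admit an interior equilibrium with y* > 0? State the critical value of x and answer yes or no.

Threshold x = 39.7; K > 39.7, so yes, the predator persists.

The predator equation gives dy/dt > 0 only when x > 0.36/0.00907 = 39.7.
Without the predator, x → K = 54.3. Since 54.3 > 39.7, the predator can invade and persist.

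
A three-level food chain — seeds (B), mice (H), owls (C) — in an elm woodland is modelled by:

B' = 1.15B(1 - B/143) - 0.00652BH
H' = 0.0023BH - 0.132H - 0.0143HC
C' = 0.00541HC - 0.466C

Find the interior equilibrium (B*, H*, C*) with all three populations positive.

From dC/dt = 0: 0.00541H* = 0.466, so H* = 86.1.
From dB/dt = 0: 1.15(1 - B*/143) = 0.00652·86.1, giving B* = 143·(1 - 0.488) = 73.2.
From dH/dt = 0: 0.0023·73.2 - 0.132 = 0.0143C*, so C* = 0.0363/0.0143 = 2.54.

B* ≈ 73.2, H* ≈ 86.1, C* ≈ 2.54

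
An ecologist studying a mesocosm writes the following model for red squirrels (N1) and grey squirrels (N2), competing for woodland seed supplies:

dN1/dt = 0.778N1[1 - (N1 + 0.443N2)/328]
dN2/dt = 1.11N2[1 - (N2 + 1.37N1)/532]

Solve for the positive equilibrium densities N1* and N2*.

Setting both brackets to zero gives the nullclines N1 + 0.443N2 = 328 and 1.37N1 + N2 = 532.
Substituting N2 = 532 - 1.37N1 into the first: N1(1 - 0.443·1.37) = 328 - 0.443·532.
So N1* = 92.3/0.393 = 235, and then N2* = 532 - 1.37·235 = 210.

N1* ≈ 235, N2* ≈ 210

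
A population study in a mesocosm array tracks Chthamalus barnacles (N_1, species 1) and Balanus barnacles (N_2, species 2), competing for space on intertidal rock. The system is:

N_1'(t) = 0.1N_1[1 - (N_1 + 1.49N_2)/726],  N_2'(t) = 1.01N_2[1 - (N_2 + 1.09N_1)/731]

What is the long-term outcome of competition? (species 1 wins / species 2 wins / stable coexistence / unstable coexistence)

unstable coexistence (outcome depends on initial conditions)

Compare the nullcline intercepts: K1/α12 = 726/1.49 = 487 < K2 = 731; K2/α21 = 731/1.09 = 671 < K1 = 726.
Since both are reversed, neither can invade when rare; the interior point is a saddle.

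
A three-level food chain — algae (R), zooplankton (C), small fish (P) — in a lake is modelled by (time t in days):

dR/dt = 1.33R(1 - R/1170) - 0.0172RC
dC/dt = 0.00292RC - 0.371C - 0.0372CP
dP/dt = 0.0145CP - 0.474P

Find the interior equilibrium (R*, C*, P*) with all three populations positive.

R* ≈ 675, C* ≈ 32.7, P* ≈ 43

From dP/dt = 0: 0.0145C* = 0.474, so C* = 32.7.
From dR/dt = 0: 1.33(1 - R*/1170) = 0.0172·32.7, giving R* = 1170·(1 - 0.423) = 675.
From dC/dt = 0: 0.00292·675 - 0.371 = 0.0372P*, so P* = 1.6/0.0372 = 43.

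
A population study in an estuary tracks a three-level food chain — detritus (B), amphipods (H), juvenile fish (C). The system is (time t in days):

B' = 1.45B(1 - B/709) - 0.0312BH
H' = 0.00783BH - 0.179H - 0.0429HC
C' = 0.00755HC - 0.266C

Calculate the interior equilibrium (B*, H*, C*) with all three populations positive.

From dC/dt = 0: 0.00755H* = 0.266, so H* = 35.2.
From dB/dt = 0: 1.45(1 - B*/709) = 0.0312·35.2, giving B* = 709·(1 - 0.758) = 172.
From dH/dt = 0: 0.00783·172 - 0.179 = 0.0429C*, so C* = 1.16/0.0429 = 27.1.

B* ≈ 172, H* ≈ 35.2, C* ≈ 27.1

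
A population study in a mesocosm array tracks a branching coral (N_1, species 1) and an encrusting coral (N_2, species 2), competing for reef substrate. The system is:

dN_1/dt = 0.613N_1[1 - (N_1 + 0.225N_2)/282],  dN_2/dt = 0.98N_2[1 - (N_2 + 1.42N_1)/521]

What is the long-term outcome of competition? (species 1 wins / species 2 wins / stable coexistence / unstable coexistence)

Compare the nullcline intercepts: K1/α12 = 282/0.225 = 1250 > K2 = 521; K2/α21 = 521/1.42 = 367 > K1 = 282.
Since both inequalities hold, each species can invade when rare, so the interior equilibrium is stable.

stable coexistence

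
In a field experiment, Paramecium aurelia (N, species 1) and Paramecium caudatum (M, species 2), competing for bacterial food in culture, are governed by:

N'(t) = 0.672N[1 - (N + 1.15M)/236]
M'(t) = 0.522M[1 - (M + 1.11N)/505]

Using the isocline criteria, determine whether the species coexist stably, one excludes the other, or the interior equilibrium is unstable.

Compare the nullcline intercepts: K1/α12 = 236/1.15 = 205 < K2 = 505; K2/α21 = 505/1.11 = 455 > K1 = 236.
Since the inequalities point opposite ways, species 2 can invade but species 1 cannot.

species 2 excludes species 1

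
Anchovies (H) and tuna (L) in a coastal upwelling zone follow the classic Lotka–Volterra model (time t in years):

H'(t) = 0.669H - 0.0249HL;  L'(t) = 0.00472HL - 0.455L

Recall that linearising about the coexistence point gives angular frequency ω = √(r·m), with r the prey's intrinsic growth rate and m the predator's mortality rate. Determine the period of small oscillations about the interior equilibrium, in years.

Here r = 0.669 and m = 0.455, so r·m = 0.304.
ω = √0.304 = 0.552 per year, hence T = 2π/ω ≈ 11.4 years.

T ≈ 11.4 years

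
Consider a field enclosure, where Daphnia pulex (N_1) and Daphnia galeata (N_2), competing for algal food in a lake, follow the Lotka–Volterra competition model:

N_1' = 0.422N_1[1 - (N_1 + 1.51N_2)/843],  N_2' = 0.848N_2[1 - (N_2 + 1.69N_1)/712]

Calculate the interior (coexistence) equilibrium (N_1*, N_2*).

Setting both brackets to zero gives the nullclines N_1 + 1.51N_2 = 843 and 1.69N_1 + N_2 = 712.
Substituting N_2 = 712 - 1.69N_1 into the first: N_1(1 - 1.51·1.69) = 843 - 1.51·712.
So N_1* = -232/-1.55 = 150, and then N_2* = 712 - 1.69·150 = 459.

N_1* ≈ 150, N_2* ≈ 459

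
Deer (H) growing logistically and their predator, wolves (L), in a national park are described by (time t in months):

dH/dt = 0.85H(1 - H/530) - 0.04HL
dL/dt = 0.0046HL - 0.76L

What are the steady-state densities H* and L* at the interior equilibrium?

From dL/dt = 0 with L > 0: 0.0046H* = 0.76, so H* = 165.
Substitute into dH/dt = 0: 0.85(1 - 165/530) = 0.04L*.
The bracket is 0.688, giving L* = 0.585/0.04 = 14.6.

H* ≈ 165, L* ≈ 14.6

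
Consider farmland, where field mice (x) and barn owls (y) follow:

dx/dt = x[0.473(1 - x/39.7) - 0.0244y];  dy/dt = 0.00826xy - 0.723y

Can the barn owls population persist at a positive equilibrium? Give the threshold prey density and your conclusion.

Threshold x = 87.5; K < 87.5, so no, the predator goes extinct.

The predator equation gives dy/dt > 0 only when x > 0.723/0.00826 = 87.5.
Without the predator, x → K = 39.7. Since 39.7 < 87.5, the predator cannot invade.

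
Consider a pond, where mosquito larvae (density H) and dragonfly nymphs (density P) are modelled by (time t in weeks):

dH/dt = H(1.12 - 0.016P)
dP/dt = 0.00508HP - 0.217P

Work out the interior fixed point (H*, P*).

H* ≈ 42.7, P* ≈ 70

Set dP/dt = 0 with P > 0: 0.00508H - 0.217 = 0, so H* = 0.217/0.00508 = 42.7.
Set dH/dt = 0 with H > 0: 1.12 - 0.016P = 0, so P* = 1.12/0.016 = 70.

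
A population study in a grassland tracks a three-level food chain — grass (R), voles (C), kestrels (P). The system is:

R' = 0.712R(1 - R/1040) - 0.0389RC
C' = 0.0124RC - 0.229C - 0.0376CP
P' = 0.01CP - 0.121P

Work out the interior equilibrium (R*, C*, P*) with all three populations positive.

From dP/dt = 0: 0.01C* = 0.121, so C* = 12.1.
From dR/dt = 0: 0.712(1 - R*/1040) = 0.0389·12.1, giving R* = 1040·(1 - 0.661) = 352.
From dC/dt = 0: 0.0124·352 - 0.229 = 0.0376P*, so P* = 4.14/0.0376 = 110.

R* ≈ 352, C* ≈ 12.1, P* ≈ 110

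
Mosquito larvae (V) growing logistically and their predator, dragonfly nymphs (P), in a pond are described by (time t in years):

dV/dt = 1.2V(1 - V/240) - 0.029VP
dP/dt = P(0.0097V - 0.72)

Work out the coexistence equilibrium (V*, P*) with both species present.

V* ≈ 74.2, P* ≈ 28.6

From dP/dt = 0 with P > 0: 0.0097V* = 0.72, so V* = 74.2.
Substitute into dV/dt = 0: 1.2(1 - 74.2/240) = 0.029P*.
The bracket is 0.691, giving P* = 0.829/0.029 = 28.6.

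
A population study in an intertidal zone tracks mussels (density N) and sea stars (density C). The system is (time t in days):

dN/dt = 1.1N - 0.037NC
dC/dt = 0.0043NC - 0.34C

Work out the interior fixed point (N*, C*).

N* ≈ 79.1, C* ≈ 29.7

Set dC/dt = 0 with C > 0: 0.0043N - 0.34 = 0, so N* = 0.34/0.0043 = 79.1.
Set dN/dt = 0 with N > 0: 1.1 - 0.037C = 0, so C* = 1.1/0.037 = 29.7.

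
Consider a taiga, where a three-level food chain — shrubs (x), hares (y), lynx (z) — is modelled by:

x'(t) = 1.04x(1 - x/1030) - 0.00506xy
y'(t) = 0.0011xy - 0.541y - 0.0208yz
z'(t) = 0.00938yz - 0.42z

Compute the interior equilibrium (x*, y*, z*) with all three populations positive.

From dz/dt = 0: 0.00938y* = 0.42, so y* = 44.8.
From dx/dt = 0: 1.04(1 - x*/1030) = 0.00506·44.8, giving x* = 1030·(1 - 0.218) = 806.
From dy/dt = 0: 0.0011·806 - 0.541 = 0.0208z*, so z* = 0.345/0.0208 = 16.6.

x* ≈ 806, y* ≈ 44.8, z* ≈ 16.6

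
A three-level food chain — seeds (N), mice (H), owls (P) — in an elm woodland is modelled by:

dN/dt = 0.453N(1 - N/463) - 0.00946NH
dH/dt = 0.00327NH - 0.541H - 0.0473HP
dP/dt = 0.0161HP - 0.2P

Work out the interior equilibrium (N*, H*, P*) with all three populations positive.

From dP/dt = 0: 0.0161H* = 0.2, so H* = 12.4.
From dN/dt = 0: 0.453(1 - N*/463) = 0.00946·12.4, giving N* = 463·(1 - 0.259) = 343.
From dH/dt = 0: 0.00327·343 - 0.541 = 0.0473P*, so P* = 0.58/0.0473 = 12.3.

N* ≈ 343, H* ≈ 12.4, P* ≈ 12.3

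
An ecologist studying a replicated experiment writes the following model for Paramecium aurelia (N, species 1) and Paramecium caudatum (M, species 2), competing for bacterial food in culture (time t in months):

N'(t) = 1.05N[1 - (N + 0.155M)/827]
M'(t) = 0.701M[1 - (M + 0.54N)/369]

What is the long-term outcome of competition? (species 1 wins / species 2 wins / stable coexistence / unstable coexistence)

species 1 excludes species 2

Compare the nullcline intercepts: K1/α12 = 827/0.155 = 5340 > K2 = 369; K2/α21 = 369/0.54 = 683 < K1 = 827.
Since the inequalities point opposite ways, species 1 can invade but species 2 cannot.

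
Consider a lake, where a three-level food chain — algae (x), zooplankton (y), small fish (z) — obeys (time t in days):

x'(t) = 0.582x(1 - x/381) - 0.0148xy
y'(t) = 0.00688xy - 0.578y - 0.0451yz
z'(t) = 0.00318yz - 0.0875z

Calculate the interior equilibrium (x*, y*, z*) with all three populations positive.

x* ≈ 114, y* ≈ 27.5, z* ≈ 4.64

From dz/dt = 0: 0.00318y* = 0.0875, so y* = 27.5.
From dx/dt = 0: 0.582(1 - x*/381) = 0.0148·27.5, giving x* = 381·(1 - 0.7) = 114.
From dy/dt = 0: 0.00688·114 - 0.578 = 0.0451z*, so z* = 0.209/0.0451 = 4.64.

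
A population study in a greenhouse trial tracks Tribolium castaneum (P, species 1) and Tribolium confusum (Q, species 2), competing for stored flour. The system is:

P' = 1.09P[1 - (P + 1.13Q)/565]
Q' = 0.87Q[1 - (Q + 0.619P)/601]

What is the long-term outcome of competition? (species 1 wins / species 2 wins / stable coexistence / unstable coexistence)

Compare the nullcline intercepts: K1/α12 = 565/1.13 = 500 < K2 = 601; K2/α21 = 601/0.619 = 971 > K1 = 565.
Since the inequalities point opposite ways, species 2 can invade but species 1 cannot.

species 2 excludes species 1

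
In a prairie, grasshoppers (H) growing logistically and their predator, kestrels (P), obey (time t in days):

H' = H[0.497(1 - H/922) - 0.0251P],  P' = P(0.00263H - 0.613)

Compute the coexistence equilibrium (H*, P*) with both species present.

H* ≈ 233, P* ≈ 14.8

From dP/dt = 0 with P > 0: 0.00263H* = 0.613, so H* = 233.
Substitute into dH/dt = 0: 0.497(1 - 233/922) = 0.0251P*.
The bracket is 0.747, giving P* = 0.371/0.0251 = 14.8.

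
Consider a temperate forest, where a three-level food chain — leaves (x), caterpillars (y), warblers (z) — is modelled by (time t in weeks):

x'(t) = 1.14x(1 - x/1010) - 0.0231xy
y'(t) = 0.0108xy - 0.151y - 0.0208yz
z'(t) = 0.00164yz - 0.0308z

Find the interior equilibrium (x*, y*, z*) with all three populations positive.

From dz/dt = 0: 0.00164y* = 0.0308, so y* = 18.8.
From dx/dt = 0: 1.14(1 - x*/1010) = 0.0231·18.8, giving x* = 1010·(1 - 0.381) = 626.
From dy/dt = 0: 0.0108·626 - 0.151 = 0.0208z*, so z* = 6.61/0.0208 = 318.

x* ≈ 626, y* ≈ 18.8, z* ≈ 318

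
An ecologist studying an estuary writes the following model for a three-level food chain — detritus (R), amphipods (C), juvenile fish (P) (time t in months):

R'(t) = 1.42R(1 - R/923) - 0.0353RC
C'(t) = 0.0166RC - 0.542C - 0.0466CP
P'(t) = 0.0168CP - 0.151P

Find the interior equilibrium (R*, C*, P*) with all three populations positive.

From dP/dt = 0: 0.0168C* = 0.151, so C* = 8.99.
From dR/dt = 0: 1.42(1 - R*/923) = 0.0353·8.99, giving R* = 923·(1 - 0.223) = 717.
From dC/dt = 0: 0.0166·717 - 0.542 = 0.0466P*, so P* = 11.4/0.0466 = 244.

R* ≈ 717, C* ≈ 8.99, P* ≈ 244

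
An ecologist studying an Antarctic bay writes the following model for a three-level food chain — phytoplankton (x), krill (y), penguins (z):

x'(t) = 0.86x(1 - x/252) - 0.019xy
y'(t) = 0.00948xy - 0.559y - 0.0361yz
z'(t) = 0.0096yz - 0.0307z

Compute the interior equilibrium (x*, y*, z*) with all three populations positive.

From dz/dt = 0: 0.0096y* = 0.0307, so y* = 3.2.
From dx/dt = 0: 0.86(1 - x*/252) = 0.019·3.2, giving x* = 252·(1 - 0.0707) = 234.
From dy/dt = 0: 0.00948·234 - 0.559 = 0.0361z*, so z* = 1.66/0.0361 = 46.

x* ≈ 234, y* ≈ 3.2, z* ≈ 46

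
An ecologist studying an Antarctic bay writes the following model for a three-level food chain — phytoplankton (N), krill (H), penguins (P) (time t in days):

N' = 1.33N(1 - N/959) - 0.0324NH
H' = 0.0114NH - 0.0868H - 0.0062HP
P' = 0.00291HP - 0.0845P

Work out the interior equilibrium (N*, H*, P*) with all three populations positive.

N* ≈ 281, H* ≈ 29, P* ≈ 502

From dP/dt = 0: 0.00291H* = 0.0845, so H* = 29.
From dN/dt = 0: 1.33(1 - N*/959) = 0.0324·29, giving N* = 959·(1 - 0.707) = 281.
From dH/dt = 0: 0.0114·281 - 0.0868 = 0.0062P*, so P* = 3.11/0.0062 = 502.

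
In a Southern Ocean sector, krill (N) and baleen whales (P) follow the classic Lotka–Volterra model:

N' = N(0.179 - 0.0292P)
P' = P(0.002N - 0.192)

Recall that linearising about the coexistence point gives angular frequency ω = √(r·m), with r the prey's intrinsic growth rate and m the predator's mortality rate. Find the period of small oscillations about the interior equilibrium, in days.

Here r = 0.179 and m = 0.192, so r·m = 0.0344.
ω = √0.0344 = 0.185 per day, hence T = 2π/ω ≈ 33.9 days.

T ≈ 33.9 days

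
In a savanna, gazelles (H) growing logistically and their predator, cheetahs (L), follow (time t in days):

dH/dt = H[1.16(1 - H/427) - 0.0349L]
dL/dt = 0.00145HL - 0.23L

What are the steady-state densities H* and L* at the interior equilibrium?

From dL/dt = 0 with L > 0: 0.00145H* = 0.23, so H* = 159.
Substitute into dH/dt = 0: 1.16(1 - 159/427) = 0.0349L*.
The bracket is 0.629, giving L* = 0.729/0.0349 = 20.9.

H* ≈ 159, L* ≈ 20.9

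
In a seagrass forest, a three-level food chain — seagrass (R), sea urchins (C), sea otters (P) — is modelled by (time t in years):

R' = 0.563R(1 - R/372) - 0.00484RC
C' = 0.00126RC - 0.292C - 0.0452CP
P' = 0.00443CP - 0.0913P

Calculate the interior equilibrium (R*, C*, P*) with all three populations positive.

R* ≈ 306, C* ≈ 20.6, P* ≈ 2.07

From dP/dt = 0: 0.00443C* = 0.0913, so C* = 20.6.
From dR/dt = 0: 0.563(1 - R*/372) = 0.00484·20.6, giving R* = 372·(1 - 0.177) = 306.
From dC/dt = 0: 0.00126·306 - 0.292 = 0.0452P*, so P* = 0.0937/0.0452 = 2.07.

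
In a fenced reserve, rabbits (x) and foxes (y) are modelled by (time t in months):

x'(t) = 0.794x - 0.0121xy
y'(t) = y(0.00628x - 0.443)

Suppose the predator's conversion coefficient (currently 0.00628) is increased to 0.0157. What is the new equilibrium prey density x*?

At the interior fixed point, setting dy/dt = 0 with y > 0 fixes x* = (predator death rate)/(xy coefficient) — independent of the other coefficients.
With the change, x* = 0.443/0.0157 = 28.2; it falls from 70.5.

x* ≈ 28.2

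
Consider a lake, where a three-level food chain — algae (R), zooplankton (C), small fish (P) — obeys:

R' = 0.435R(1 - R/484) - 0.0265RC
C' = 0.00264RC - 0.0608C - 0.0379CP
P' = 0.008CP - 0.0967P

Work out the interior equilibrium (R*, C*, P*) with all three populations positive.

From dP/dt = 0: 0.008C* = 0.0967, so C* = 12.1.
From dR/dt = 0: 0.435(1 - R*/484) = 0.0265·12.1, giving R* = 484·(1 - 0.736) = 128.
From dC/dt = 0: 0.00264·128 - 0.0608 = 0.0379P*, so P* = 0.276/0.0379 = 7.28.

R* ≈ 128, C* ≈ 12.1, P* ≈ 7.28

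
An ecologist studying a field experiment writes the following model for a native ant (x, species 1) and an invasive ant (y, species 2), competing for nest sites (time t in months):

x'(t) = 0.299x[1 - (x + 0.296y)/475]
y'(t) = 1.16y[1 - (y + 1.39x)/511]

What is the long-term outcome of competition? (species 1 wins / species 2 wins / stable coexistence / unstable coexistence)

species 1 excludes species 2

Compare the nullcline intercepts: K1/α12 = 475/0.296 = 1600 > K2 = 511; K2/α21 = 511/1.39 = 368 < K1 = 475.
Since the inequalities point opposite ways, species 1 can invade but species 2 cannot.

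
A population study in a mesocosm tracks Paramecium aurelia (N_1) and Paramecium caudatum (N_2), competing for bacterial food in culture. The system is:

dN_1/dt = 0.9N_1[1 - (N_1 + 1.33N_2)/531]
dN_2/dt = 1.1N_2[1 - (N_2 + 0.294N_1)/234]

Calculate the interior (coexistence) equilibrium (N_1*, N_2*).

Setting both brackets to zero gives the nullclines N_1 + 1.33N_2 = 531 and 0.294N_1 + N_2 = 234.
Substituting N_2 = 234 - 0.294N_1 into the first: N_1(1 - 1.33·0.294) = 531 - 1.33·234.
So N_1* = 220/0.609 = 361, and then N_2* = 234 - 0.294·361 = 128.

N_1* ≈ 361, N_2* ≈ 128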